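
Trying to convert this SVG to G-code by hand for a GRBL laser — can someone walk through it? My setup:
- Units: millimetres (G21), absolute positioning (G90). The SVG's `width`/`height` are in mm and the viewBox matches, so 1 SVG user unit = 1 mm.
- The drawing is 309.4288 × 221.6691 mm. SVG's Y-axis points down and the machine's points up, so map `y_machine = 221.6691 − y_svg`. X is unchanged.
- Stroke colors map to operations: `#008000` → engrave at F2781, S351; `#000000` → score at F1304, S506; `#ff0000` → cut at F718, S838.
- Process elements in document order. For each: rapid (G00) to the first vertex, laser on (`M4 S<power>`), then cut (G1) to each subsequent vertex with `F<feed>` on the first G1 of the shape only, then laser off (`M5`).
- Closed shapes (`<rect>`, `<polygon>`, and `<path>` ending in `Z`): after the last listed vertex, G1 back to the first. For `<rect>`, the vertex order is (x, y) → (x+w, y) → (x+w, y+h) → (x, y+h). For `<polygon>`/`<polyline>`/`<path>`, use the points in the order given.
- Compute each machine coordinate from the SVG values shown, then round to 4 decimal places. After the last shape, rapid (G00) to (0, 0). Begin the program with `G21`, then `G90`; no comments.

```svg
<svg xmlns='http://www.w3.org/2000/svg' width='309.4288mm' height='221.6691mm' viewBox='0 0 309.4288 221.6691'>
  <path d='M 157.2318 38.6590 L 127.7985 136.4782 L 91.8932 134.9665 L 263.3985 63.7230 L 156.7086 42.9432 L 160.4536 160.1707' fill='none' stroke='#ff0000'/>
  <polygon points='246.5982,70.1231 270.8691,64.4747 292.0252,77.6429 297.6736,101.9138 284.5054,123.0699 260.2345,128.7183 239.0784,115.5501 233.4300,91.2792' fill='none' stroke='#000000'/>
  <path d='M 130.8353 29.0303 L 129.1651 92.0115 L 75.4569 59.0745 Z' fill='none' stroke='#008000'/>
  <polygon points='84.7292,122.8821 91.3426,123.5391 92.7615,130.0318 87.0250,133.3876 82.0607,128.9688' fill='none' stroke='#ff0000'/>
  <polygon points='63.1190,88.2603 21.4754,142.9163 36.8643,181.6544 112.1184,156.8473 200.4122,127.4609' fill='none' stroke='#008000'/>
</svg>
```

viewBox `0 0 309.4288 221.6691` with mm width/height → 1 unit = 1 mm. Flip: y_m = 221.6691 − y_svg.

**Shape 1** — `<path>` open polyline, stroke `#ff0000` → cut (S838, F718). Machine vertices: (157.2318,183.0101) → (127.7985,85.1909) → (91.8932,86.7026) → (263.3985,157.9461) → (156.7086,178.7259) → (160.4536,61.4984). Open path.

**Shape 2** — `<polygon>` regular polygon, stroke `#000000` → score (S506, F1304). Machine vertices: (246.5982,151.5460) → (270.8691,157.1944) → (292.0252,144.0262) → (297.6736,119.7553) → (284.5054,98.5992) → (260.2345,92.9508) → (239.0784,106.1190) → (233.4300,130.3899) → (246.5982,151.5460). Closed: final G1 returns to the first vertex.

**Shape 3** — `<path>` regular polygon, stroke `#008000` → engrave (S351, F2781). Machine vertices: (130.8353,192.6388) → (129.1651,129.6576) → (75.4569,162.5946) → (130.8353,192.6388). Closed: final G1 returns to the first vertex.

**Shape 4** — `<polygon>` regular polygon, stroke `#ff0000` → cut (S838, F718). Machine vertices: (84.7292,98.7870) → (91.3426,98.1300) → (92.7615,91.6373) → (87.0250,88.2815) → (82.0607,92.7003) → (84.7292,98.7870). Closed: final G1 returns to the first vertex.

**Shape 5** — `<polygon>` closed polygon, stroke `#008000` → engrave (S351, F2781). Machine vertices: (63.1190,133.4088) → (21.4754,78.7528) → (36.8643,40.0147) → (112.1184,64.8218) → (200.4122,94.2082) → (63.1190,133.4088). Closed: final G1 returns to the first vertex.

G21
G90
G00 X157.2318 Y183.0101
M4 S838
G1 X127.7985 Y85.1909 F718
G1 X91.8932 Y86.7026
G1 X263.3985 Y157.9461
G1 X156.7086 Y178.7259
G1 X160.4536 Y61.4984
M5
G00 X246.5982 Y151.5460
M4 S506
G1 X270.8691 Y157.1944 F1304
G1 X292.0252 Y144.0262
G1 X297.6736 Y119.7553
G1 X284.5054 Y98.5992
G1 X260.2345 Y92.9508
G1 X239.0784 Y106.1190
G1 X233.4300 Y130.3899
G1 X246.5982 Y151.5460
M5
G00 X130.8353 Y192.6388
M4 S351
G1 X129.1651 Y129.6576 F2781
G1 X75.4569 Y162.5946
G1 X130.8353 Y192.6388
M5
G00 X84.7292 Y98.7870
M4 S838
G1 X91.3426 Y98.1300 F718
G1 X92.7615 Y91.6373
G1 X87.0250 Y88.2815
G1 X82.0607 Y92.7003
G1 X84.7292 Y98.7870
M5
G00 X63.1190 Y133.4088
M4 S351
G1 X21.4754 Y78.7528 F2781
G1 X36.8643 Y40.0147
G1 X112.1184 Y64.8218
G1 X200.4122 Y94.2082
G1 X63.1190 Y133.4088
M5
G00 X0.0000 Y0.0000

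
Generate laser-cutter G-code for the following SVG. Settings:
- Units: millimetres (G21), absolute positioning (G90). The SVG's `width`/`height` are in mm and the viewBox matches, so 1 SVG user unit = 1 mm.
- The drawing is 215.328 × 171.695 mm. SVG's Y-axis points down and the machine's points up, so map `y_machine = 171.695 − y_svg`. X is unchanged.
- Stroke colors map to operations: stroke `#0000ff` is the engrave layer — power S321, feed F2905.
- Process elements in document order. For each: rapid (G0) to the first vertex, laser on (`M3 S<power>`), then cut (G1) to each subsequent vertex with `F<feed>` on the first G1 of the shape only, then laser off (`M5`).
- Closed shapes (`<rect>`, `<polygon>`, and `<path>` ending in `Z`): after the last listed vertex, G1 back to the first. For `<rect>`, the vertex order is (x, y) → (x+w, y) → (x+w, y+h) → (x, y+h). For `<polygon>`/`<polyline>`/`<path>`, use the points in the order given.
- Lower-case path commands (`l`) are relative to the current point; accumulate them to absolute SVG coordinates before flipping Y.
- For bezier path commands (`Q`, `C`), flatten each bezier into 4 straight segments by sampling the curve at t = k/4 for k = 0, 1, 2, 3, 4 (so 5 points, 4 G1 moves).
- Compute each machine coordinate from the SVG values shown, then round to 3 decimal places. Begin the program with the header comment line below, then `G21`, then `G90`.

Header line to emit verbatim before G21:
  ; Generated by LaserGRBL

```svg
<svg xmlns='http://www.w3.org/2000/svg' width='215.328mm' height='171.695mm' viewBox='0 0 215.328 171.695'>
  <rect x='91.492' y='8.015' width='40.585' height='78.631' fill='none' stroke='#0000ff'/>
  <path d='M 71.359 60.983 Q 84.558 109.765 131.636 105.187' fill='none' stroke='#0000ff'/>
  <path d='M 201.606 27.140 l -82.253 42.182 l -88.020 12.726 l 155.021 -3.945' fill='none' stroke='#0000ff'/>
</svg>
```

viewBox `0 0 215.328 171.695` with mm width/height → 1 unit = 1 mm. Flip: y_m = 171.695 − y_svg.

**Shape 1** — `<rect>` rectangle, stroke `#0000ff` → engrave (S321, F2905). Machine vertices: (91.492,163.680) → (132.077,163.680) → (132.077,85.049) → (91.492,85.049) → (91.492,163.680). Closed: final G1 returns to the first vertex.

**Shape 2** — `<path>` quadratic bezier, stroke `#0000ff` → engrave (S321, F2905). Control points (SVG): P0=(71.359,60.983), P1=(84.558,109.765), P2=(131.636,105.187); sampled at t=k/4. Machine vertices: (71.359,110.712) → (80.076,89.656) → (93.028,75.270) → (110.214,67.554) → (131.636,66.508). Open path.

**Shape 3** — `<path>` open polyline, stroke `#0000ff` → engrave (S321, F2905). Machine vertices: (201.606,144.555) → (119.353,102.373) → (31.333,89.647) → (186.354,93.592). Open path.

; Generated by LaserGRBL
G21
G90
G0 X91.492 Y163.680
M3 S321
G1 X132.077 Y163.680 F2905
G1 X132.077 Y85.049
G1 X91.492 Y85.049
G1 X91.492 Y163.680
M5
G0 X71.359 Y110.712
M3 S321
G1 X80.076 Y89.656 F2905
G1 X93.028 Y75.270
G1 X110.214 Y67.554
G1 X131.636 Y66.508
M5
G0 X201.606 Y144.555
M3 S321
G1 X119.353 Y102.373 F2905
G1 X31.333 Y89.647
G1 X186.354 Y93.592
M5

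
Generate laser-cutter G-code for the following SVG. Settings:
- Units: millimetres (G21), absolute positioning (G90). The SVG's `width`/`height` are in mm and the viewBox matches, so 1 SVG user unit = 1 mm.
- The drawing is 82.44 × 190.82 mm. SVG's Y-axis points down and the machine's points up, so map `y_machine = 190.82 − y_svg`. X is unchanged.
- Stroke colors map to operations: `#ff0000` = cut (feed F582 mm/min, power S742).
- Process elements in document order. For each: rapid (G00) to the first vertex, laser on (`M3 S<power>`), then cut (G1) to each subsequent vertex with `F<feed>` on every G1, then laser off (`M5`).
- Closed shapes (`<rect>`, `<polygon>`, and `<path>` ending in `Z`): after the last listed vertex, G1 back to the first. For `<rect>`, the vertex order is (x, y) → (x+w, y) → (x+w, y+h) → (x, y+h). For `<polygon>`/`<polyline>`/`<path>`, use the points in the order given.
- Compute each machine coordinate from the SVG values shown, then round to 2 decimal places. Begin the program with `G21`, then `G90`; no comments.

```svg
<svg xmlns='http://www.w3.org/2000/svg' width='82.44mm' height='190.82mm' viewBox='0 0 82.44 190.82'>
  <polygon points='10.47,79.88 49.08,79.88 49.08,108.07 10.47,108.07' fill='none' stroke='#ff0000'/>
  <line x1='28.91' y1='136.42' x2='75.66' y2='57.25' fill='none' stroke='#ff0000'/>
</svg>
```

G21
G90
G00 X10.47 Y110.94
M3 S742
G1 X49.08 Y110.94 F582
G1 X49.08 Y82.75 F582
G1 X10.47 Y82.75 F582
G1 X10.47 Y110.94 F582
M5
G00 X28.91 Y54.40
M3 S742
G1 X75.66 Y133.57 F582
M5

1 u = 1 mm; y_m = 190.82 − y.

[1] `<polygon>` rectangle, #ff0000→cut S742 F582: (10.47,110.94) → (49.08,110.94) → (49.08,82.75) → (10.47,82.75) → (10.47,110.94) (closed)

[2] `<line>` line segment, #ff0000→cut S742 F582: (28.91,54.40) → (75.66,133.57)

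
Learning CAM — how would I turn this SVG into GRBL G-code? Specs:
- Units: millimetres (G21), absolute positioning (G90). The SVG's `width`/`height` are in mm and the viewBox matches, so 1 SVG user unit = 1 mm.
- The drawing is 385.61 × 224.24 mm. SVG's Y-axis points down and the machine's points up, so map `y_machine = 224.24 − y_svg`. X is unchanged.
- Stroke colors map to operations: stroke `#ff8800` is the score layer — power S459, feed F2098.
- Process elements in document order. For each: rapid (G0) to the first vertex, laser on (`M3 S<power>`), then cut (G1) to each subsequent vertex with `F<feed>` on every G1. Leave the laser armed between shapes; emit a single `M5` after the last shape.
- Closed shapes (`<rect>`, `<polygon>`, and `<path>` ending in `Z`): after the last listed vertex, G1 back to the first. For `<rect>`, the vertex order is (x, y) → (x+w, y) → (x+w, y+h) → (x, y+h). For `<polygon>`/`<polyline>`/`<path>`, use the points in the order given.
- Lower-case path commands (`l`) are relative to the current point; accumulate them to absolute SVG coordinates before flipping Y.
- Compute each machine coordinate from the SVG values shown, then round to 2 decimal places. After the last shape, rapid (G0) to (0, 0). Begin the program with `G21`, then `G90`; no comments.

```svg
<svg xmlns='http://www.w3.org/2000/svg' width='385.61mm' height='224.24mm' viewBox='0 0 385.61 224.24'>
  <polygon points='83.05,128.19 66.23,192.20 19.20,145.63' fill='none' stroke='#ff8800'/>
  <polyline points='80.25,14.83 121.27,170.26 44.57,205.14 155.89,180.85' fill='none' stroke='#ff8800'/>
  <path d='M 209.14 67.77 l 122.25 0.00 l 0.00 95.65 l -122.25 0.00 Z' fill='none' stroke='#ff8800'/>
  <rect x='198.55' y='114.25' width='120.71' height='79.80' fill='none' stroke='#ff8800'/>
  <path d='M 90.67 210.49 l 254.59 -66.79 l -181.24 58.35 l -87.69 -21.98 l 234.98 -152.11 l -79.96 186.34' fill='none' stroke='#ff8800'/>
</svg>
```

G21
G90
G0 X83.05 Y96.05
M3 S459
G1 X66.23 Y32.04 F2098
G1 X19.20 Y78.61 F2098
G1 X83.05 Y96.05 F2098
G0 X80.25 Y209.41
M3 S459
G1 X121.27 Y53.98 F2098
G1 X44.57 Y19.10 F2098
G1 X155.89 Y43.39 F2098
G0 X209.14 Y156.47
M3 S459
G1 X331.39 Y156.47 F2098
G1 X331.39 Y60.82 F2098
G1 X209.14 Y60.82 F2098
G1 X209.14 Y156.47 F2098
G0 X198.55 Y109.99
M3 S459
G1 X319.26 Y109.99 F2098
G1 X319.26 Y30.19 F2098
G1 X198.55 Y30.19 F2098
G1 X198.55 Y109.99 F2098
G0 X90.67 Y13.75
M3 S459
G1 X345.26 Y80.54 F2098
G1 X164.02 Y22.19 F2098
G1 X76.33 Y44.17 F2098
G1 X311.31 Y196.28 F2098
G1 X231.35 Y9.94 F2098
M5
G0 X0.00 Y0.00

1 u = 1 mm; y_m = 224.24 − y.

[1] `<polygon>` regular polygon, #ff8800→score S459 F2098: (83.05,96.05) → (66.23,32.04) → (19.20,78.61) → (83.05,96.05) (closed)

[2] `<polyline>` open polyline, #ff8800→score S459 F2098: (80.25,209.41) → (121.27,53.98) → (44.57,19.10) → (155.89,43.39)

[3] `<path>` rectangle, #ff8800→score S459 F2098: (209.14,156.47) → (331.39,156.47) → (331.39,60.82) → (209.14,60.82) → (209.14,156.47) (closed)

[4] `<rect>` rectangle, #ff8800→score S459 F2098: (198.55,109.99) → (319.26,109.99) → (319.26,30.19) → (198.55,30.19) → (198.55,109.99) (closed)

[5] `<path>` open polyline, #ff8800→score S459 F2098: (90.67,13.75) → (345.26,80.54) → (164.02,22.19) → (76.33,44.17) → (311.31,196.28) → (231.35,9.94)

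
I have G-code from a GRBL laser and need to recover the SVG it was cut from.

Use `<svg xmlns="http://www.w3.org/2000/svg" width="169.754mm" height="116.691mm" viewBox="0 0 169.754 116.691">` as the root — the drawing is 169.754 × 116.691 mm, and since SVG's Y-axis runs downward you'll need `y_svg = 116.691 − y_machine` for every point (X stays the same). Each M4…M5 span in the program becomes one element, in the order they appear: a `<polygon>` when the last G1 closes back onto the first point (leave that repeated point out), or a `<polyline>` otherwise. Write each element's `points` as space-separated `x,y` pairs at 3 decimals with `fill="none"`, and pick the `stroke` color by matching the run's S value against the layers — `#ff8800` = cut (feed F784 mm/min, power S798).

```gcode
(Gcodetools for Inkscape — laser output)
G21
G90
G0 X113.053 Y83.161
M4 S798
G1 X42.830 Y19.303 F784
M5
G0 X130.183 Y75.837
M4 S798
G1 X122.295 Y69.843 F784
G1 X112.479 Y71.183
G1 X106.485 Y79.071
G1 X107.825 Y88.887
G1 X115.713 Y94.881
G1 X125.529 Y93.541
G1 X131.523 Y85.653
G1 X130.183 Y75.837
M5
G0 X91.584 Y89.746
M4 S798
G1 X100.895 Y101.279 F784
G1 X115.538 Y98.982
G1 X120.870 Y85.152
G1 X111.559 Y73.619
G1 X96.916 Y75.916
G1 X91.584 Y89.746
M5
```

<svg xmlns="http://www.w3.org/2000/svg" width="169.754mm" height="116.691mm" viewBox="0 0 169.754 116.691">
  <polyline points="113.053,33.530 42.830,97.388" fill="none" stroke="#ff8800"/>
  <polygon points="130.183,40.854 122.295,46.848 112.479,45.508 106.485,37.620 107.825,27.804 115.713,21.810 125.529,23.150 131.523,31.038" fill="none" stroke="#ff8800"/>
  <polygon points="91.584,26.945 100.895,15.412 115.538,17.709 120.870,31.539 111.559,43.072 96.916,40.775" fill="none" stroke="#ff8800"/>
</svg>

y_svg = 116.691 − y_m. Every run uses S798, so all elements get stroke `#ff8800` (cut).

[1] open run; points: 113.053,33.530 42.830,97.388

[2] closed run; points: 130.183,40.854 122.295,46.848 112.479,45.508 106.485,37.620 107.825,27.804 115.713,21.810 125.529,23.150 131.523,31.038

[3] closed run; points: 91.584,26.945 100.895,15.412 115.538,17.709 120.870,31.539 111.559,43.072 96.916,40.775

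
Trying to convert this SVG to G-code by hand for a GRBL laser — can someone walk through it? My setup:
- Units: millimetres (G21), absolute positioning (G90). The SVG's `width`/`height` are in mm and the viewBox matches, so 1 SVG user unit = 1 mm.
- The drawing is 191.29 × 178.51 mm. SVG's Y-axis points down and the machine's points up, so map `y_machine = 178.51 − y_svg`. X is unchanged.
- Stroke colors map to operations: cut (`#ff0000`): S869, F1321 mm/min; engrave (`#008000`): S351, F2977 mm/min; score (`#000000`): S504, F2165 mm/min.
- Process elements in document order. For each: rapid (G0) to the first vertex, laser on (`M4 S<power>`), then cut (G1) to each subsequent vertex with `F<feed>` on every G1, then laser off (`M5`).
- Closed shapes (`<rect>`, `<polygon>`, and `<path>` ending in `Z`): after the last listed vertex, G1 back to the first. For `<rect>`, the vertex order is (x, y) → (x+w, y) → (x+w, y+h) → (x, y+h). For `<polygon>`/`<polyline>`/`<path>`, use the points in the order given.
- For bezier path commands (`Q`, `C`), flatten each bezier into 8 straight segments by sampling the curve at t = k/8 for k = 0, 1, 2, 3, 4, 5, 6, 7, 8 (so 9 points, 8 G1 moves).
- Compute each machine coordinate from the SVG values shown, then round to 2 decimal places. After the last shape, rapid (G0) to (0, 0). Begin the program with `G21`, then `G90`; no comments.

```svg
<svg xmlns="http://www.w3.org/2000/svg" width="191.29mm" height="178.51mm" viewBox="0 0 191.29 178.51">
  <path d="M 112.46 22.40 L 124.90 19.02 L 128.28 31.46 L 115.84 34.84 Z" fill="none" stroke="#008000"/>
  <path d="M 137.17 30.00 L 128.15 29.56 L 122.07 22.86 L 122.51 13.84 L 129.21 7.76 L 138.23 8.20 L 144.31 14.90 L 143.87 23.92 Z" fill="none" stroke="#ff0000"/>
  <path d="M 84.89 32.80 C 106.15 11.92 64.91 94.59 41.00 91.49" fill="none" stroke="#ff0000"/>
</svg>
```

G21
G90
G0 X112.46 Y156.11
M4 S351
G1 X124.90 Y159.49 F2977
G1 X128.28 Y147.05 F2977
G1 X115.84 Y143.67 F2977
G1 X112.46 Y156.11 F2977
M5
G0 X137.17 Y148.51
M4 S869
G1 X128.15 Y148.95 F1321
G1 X122.07 Y155.65 F1321
G1 X122.51 Y164.67 F1321
G1 X129.21 Y170.75 F1321
G1 X138.23 Y170.31 F1321
G1 X144.31 Y163.61 F1321
G1 X143.87 Y154.59 F1321
G1 X137.17 Y148.51 F1321
M5
G0 X84.89 Y145.71
M4 S869
G1 X90.09 Y149.06 F1321
G1 X90.36 Y144.91 F1321
G1 X86.65 Y135.50 F1321
G1 X79.88 Y123.03 F1321
G1 X71.00 Y109.73 F1321
G1 X60.93 Y97.82 F1321
G1 X50.62 Y89.51 F1321
G1 X41.00 Y87.02 F1321
M5
G0 X0.00 Y0.00

1 u = 1 mm; y_m = 178.51 − y.

[1] `<path>` regular polygon, #008000→engrave S351 F2977: (112.46,156.11) → (124.90,159.49) → (128.28,147.05) → (115.84,143.67) → (112.46,156.11) (closed)

[2] `<path>` regular polygon, #ff0000→cut S869 F1321: (137.17,148.51) → (128.15,148.95) → (122.07,155.65) → (122.51,164.67) → (129.21,170.75) → (138.23,170.31) → (144.31,163.61) → (143.87,154.59) → (137.17,148.51) (closed)

[3] `<path>` cubic bezier, #ff0000→cut S869 F1321: (84.89,145.71) → (90.09,149.06) → (90.36,144.91) → (86.65,135.50) → (79.88,123.03) → (71.00,109.73) → (60.93,97.82) → (50.62,89.51) → (41.00,87.02)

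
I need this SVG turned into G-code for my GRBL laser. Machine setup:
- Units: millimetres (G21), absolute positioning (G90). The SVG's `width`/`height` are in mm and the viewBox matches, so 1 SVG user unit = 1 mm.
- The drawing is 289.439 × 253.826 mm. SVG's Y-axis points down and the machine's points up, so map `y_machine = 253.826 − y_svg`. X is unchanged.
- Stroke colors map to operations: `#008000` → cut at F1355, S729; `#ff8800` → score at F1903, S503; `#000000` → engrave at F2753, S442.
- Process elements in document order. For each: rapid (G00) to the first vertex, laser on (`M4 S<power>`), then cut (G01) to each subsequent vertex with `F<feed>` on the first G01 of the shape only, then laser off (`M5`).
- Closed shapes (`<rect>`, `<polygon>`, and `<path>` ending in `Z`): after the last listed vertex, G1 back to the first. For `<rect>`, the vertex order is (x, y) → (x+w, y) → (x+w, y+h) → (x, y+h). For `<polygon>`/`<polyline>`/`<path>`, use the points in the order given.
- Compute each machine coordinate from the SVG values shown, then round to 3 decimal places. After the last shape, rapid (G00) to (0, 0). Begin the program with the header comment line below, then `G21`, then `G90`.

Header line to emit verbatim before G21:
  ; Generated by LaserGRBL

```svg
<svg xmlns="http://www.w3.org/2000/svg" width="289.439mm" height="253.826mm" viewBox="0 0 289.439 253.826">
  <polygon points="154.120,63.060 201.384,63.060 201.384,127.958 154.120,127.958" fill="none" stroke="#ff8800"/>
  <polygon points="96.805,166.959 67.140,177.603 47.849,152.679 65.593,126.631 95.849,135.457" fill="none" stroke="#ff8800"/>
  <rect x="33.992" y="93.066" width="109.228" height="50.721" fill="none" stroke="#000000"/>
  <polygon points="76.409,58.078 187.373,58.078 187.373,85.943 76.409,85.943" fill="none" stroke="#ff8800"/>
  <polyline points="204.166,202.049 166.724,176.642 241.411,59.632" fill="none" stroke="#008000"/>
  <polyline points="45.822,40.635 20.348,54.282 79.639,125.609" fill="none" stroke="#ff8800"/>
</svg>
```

1 u = 1 mm; y_m = 253.826 − y.

[1] `<polygon>` rectangle, #ff8800→score S503 F1903: (154.120,190.766) → (201.384,190.766) → (201.384,125.868) → (154.120,125.868) → (154.120,190.766) (closed)

[2] `<polygon>` regular polygon, #ff8800→score S503 F1903: (96.805,86.867) → (67.140,76.223) → (47.849,101.147) → (65.593,127.195) → (95.849,118.369) → (96.805,86.867) (closed)

[3] `<rect>` rectangle, #000000→engrave S442 F2753: (33.992,160.760) → (143.220,160.760) → (143.220,110.039) → (33.992,110.039) → (33.992,160.760) (closed)

[4] `<polygon>` rectangle, #ff8800→score S503 F1903: (76.409,195.748) → (187.373,195.748) → (187.373,167.883) → (76.409,167.883) → (76.409,195.748) (closed)

[5] `<polyline>` open polyline, #008000→cut S729 F1355: (204.166,51.777) → (166.724,77.184) → (241.411,194.194)

[6] `<polyline>` open polyline, #ff8800→score S503 F1903: (45.822,213.191) → (20.348,199.544) → (79.639,128.217)

; Generated by LaserGRBL
G21
G90
G00 X154.120 Y190.766
M4 S503
G01 X201.384 Y190.766 F1903
G01 X201.384 Y125.868
G01 X154.120 Y125.868
G01 X154.120 Y190.766
M5
G00 X96.805 Y86.867
M4 S503
G01 X67.140 Y76.223 F1903
G01 X47.849 Y101.147
G01 X65.593 Y127.195
G01 X95.849 Y118.369
G01 X96.805 Y86.867
M5
G00 X33.992 Y160.760
M4 S442
G01 X143.220 Y160.760 F2753
G01 X143.220 Y110.039
G01 X33.992 Y110.039
G01 X33.992 Y160.760
M5
G00 X76.409 Y195.748
M4 S503
G01 X187.373 Y195.748 F1903
G01 X187.373 Y167.883
G01 X76.409 Y167.883
G01 X76.409 Y195.748
M5
G00 X204.166 Y51.777
M4 S729
G01 X166.724 Y77.184 F1355
G01 X241.411 Y194.194
M5
G00 X45.822 Y213.191
M4 S503
G01 X20.348 Y199.544 F1903
G01 X79.639 Y128.217
M5
G00 X0.000 Y0.000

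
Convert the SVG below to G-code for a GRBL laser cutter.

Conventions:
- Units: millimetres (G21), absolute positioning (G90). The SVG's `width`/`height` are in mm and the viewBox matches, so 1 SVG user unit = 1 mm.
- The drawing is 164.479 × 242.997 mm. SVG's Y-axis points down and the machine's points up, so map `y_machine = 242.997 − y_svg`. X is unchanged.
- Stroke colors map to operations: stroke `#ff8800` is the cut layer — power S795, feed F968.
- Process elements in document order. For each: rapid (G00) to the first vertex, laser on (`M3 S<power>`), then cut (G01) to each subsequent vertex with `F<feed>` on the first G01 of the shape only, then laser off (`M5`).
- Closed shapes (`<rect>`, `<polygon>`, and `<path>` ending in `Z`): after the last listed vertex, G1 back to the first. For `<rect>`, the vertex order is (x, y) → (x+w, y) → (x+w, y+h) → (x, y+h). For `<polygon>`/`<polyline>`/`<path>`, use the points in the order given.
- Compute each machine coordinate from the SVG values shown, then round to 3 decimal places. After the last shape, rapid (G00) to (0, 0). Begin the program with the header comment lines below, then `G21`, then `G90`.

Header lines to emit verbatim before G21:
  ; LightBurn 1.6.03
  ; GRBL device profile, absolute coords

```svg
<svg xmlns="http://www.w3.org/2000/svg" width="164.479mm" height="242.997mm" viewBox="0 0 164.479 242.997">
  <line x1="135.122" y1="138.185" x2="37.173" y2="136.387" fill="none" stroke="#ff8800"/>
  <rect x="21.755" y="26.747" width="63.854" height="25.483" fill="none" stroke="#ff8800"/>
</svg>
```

; LightBurn 1.6.03
; GRBL device profile, absolute coords
G21
G90
G00 X135.122 Y104.812
M3 S795
G01 X37.173 Y106.610 F968
M5
G00 X21.755 Y216.250
M3 S795
G01 X85.609 Y216.250 F968
G01 X85.609 Y190.767
G01 X21.755 Y190.767
G01 X21.755 Y216.250
M5
G00 X0.000 Y0.000

Since the viewBox matches the mm dimensions, user units are millimetres directly. The only transform is the Y-flip y_m = 242.997 − y_svg.

Shape 1 is a line segment drawn with `<line>`. Its stroke #ff8800 means cut at S795, F968. After flipping Y the toolpath is (135.122,104.812) → (37.173,106.610).

Shape 2 is a rectangle drawn with `<rect>`. Its stroke #ff8800 means cut at S795, F968. After flipping Y the toolpath is (21.755,216.250) → (85.609,216.250) → (85.609,190.767) → (21.755,190.767) → (21.755,216.250), returning to the start.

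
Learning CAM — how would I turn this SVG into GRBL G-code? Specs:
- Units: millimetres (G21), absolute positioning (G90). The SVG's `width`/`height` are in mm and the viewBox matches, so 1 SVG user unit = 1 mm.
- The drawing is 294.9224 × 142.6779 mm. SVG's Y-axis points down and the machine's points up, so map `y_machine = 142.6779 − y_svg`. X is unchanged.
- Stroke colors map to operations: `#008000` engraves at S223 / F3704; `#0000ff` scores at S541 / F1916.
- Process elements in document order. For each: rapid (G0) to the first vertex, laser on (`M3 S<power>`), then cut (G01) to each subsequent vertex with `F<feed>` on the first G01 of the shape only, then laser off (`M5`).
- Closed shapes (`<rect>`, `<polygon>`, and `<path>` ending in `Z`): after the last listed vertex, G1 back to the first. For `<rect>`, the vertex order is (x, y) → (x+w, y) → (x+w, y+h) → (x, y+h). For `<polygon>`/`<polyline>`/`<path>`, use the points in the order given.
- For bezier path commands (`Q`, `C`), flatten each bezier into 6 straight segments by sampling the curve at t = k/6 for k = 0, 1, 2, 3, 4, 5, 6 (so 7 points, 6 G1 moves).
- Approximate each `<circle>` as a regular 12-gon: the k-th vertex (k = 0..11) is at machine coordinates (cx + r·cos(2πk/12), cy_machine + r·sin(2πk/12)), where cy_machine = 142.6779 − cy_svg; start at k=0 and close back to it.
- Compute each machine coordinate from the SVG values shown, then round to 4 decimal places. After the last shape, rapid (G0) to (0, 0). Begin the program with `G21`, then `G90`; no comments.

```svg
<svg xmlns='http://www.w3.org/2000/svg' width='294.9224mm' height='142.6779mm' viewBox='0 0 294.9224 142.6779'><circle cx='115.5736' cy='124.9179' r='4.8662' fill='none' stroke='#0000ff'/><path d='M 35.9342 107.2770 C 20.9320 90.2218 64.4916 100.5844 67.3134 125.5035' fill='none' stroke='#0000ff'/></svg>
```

Since the viewBox matches the mm dimensions, user units are millimetres directly. The only transform is the Y-flip y_m = 142.6779 − y_svg.

Shape 1 is a circle drawn with `<circle>`. Its stroke #0000ff means score at S541, F1916. After flipping Y the toolpath is (120.4398,17.7600) → (119.7879,20.1931) → (118.0067,21.9743) → (115.5736,22.6262) → (113.1405,21.9743) → (111.3593,20.1931) → (110.7074,17.7600) → (111.3593,15.3269) → (113.1405,13.5457) → (115.5736,12.8938) → (118.0067,13.5457) → (119.7879,15.3269) → (120.4398,17.7600), returning to the start.

Shape 2 is a cubic bezier drawn with `<path>`. Its stroke #0000ff means score at S541, F1916. After flipping Y the toolpath is (35.9342,35.4009) → (32.8535,41.7032) → (36.7748,43.7932) → (44.9398,42.0280) → (54.5901,36.7650) → (62.9674,28.3614) → (67.3134,17.1744).

G21
G90
G0 X120.4398 Y17.7600
M3 S541
G01 X119.7879 Y20.1931 F1916
G01 X118.0067 Y21.9743
G01 X115.5736 Y22.6262
G01 X113.1405 Y21.9743
G01 X111.3593 Y20.1931
G01 X110.7074 Y17.7600
G01 X111.3593 Y15.3269
G01 X113.1405 Y13.5457
G01 X115.5736 Y12.8938
G01 X118.0067 Y13.5457
G01 X119.7879 Y15.3269
G01 X120.4398 Y17.7600
M5
G0 X35.9342 Y35.4009
M3 S541
G01 X32.8535 Y41.7032 F1916
G01 X36.7748 Y43.7932
G01 X44.9398 Y42.0280
G01 X54.5901 Y36.7650
G01 X62.9674 Y28.3614
G01 X67.3134 Y17.1744
M5
G0 X0.0000 Y0.0000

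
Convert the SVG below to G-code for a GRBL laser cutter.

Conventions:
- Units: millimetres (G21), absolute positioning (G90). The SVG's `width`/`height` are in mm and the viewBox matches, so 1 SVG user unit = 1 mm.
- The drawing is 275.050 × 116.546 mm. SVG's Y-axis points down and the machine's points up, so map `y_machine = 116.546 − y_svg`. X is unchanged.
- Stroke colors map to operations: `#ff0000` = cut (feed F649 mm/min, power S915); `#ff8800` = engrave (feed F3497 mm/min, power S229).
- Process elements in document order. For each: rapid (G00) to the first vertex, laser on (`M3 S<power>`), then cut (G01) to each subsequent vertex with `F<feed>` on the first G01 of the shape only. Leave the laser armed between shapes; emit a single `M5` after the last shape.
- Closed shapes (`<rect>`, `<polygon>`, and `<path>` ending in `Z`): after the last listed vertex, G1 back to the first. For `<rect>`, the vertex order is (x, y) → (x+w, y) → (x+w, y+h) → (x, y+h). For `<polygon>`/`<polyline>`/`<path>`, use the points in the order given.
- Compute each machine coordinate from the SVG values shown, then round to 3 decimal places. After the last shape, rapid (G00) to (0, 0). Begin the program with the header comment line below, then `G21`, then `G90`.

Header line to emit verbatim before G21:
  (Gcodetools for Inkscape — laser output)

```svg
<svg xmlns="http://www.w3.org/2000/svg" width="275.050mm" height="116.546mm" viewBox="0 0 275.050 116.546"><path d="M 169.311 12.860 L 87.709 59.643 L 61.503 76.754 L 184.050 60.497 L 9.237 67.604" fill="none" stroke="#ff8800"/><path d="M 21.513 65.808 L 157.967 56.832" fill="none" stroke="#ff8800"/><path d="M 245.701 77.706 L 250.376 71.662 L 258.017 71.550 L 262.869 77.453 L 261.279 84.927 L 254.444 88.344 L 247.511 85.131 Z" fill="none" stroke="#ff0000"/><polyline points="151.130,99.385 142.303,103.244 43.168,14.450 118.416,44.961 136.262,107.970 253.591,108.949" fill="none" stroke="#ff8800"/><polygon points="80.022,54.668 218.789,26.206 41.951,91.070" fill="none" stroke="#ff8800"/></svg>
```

(Gcodetools for Inkscape — laser output)
G21
G90
G00 X169.311 Y103.686
M3 S229
G01 X87.709 Y56.903 F3497
G01 X61.503 Y39.792
G01 X184.050 Y56.049
G01 X9.237 Y48.942
G00 X21.513 Y50.738
M3 S229
G01 X157.967 Y59.714 F3497
G00 X245.701 Y38.840
M3 S915
G01 X250.376 Y44.884 F649
G01 X258.017 Y44.996
G01 X262.869 Y39.093
G01 X261.279 Y31.619
G01 X254.444 Y28.202
G01 X247.511 Y31.415
G01 X245.701 Y38.840
G00 X151.130 Y17.161
M3 S229
G01 X142.303 Y13.302 F3497
G01 X43.168 Y102.096
G01 X118.416 Y71.585
G01 X136.262 Y8.576
G01 X253.591 Y7.597
G00 X80.022 Y61.878
M3 S229
G01 X218.789 Y90.340 F3497
G01 X41.951 Y25.476
G01 X80.022 Y61.878
M5
G00 X0.000 Y0.000

1 u = 1 mm; y_m = 116.546 − y.

[1] `<path>` open polyline, #ff8800→engrave S229 F3497: (169.311,103.686) → (87.709,56.903) → (61.503,39.792) → (184.050,56.049) → (9.237,48.942)

[2] `<path>` line segment, #ff8800→engrave S229 F3497: (21.513,50.738) → (157.967,59.714)

[3] `<path>` regular polygon, #ff0000→cut S915 F649: (245.701,38.840) → (250.376,44.884) → (258.017,44.996) → (262.869,39.093) → (261.279,31.619) → (254.444,28.202) → (247.511,31.415) → (245.701,38.840) (closed)

[4] `<polyline>` open polyline, #ff8800→engrave S229 F3497: (151.130,17.161) → (142.303,13.302) → (43.168,102.096) → (118.416,71.585) → (136.262,8.576) → (253.591,7.597)

[5] `<polygon>` closed polygon, #ff8800→engrave S229 F3497: (80.022,61.878) → (218.789,90.340) → (41.951,25.476) → (80.022,61.878) (closed)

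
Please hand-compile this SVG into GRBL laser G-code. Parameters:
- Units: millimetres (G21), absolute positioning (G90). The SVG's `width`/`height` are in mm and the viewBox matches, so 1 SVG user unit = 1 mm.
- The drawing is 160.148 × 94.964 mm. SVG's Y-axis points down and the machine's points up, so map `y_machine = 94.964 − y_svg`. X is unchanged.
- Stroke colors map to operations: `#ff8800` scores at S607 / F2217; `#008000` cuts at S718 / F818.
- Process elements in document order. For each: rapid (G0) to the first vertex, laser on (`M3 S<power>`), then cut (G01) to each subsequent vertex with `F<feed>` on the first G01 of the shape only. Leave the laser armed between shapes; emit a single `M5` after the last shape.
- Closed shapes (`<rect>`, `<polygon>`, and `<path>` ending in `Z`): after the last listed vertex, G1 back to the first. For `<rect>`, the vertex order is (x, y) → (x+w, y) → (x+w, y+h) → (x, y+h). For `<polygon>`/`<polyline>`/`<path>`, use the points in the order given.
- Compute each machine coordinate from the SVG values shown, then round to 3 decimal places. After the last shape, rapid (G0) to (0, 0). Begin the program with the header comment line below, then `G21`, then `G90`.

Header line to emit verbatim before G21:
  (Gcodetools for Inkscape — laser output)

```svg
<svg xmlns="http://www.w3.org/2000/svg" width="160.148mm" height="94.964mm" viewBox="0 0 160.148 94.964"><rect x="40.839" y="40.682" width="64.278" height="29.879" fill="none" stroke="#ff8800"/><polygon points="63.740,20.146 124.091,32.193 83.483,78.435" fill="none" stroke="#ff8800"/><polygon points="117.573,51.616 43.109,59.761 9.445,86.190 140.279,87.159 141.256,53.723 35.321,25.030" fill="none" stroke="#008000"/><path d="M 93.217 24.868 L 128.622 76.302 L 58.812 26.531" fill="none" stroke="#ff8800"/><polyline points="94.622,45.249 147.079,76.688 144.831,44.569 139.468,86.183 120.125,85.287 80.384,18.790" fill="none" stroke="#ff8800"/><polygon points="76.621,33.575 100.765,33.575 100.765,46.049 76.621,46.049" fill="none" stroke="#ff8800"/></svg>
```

Since the viewBox matches the mm dimensions, user units are millimetres directly. The only transform is the Y-flip y_m = 94.964 − y_svg.

Shape 1 is a rectangle drawn with `<rect>`. Its stroke #ff8800 means score at S607, F2217. After flipping Y the toolpath is (40.839,54.282) → (105.117,54.282) → (105.117,24.403) → (40.839,24.403) → (40.839,54.282), returning to the start.

Shape 2 is a regular polygon drawn with `<polygon>`. Its stroke #ff8800 means score at S607, F2217. After flipping Y the toolpath is (63.740,74.818) → (124.091,62.771) → (83.483,16.529) → (63.740,74.818), returning to the start.

Shape 3 is a closed polygon drawn with `<polygon>`. Its stroke #008000 means cut at S718, F818. After flipping Y the toolpath is (117.573,43.348) → (43.109,35.203) → (9.445,8.774) → (140.279,7.805) → (141.256,41.241) → (35.321,69.934) → (117.573,43.348), returning to the start.

Shape 4 is a open polyline drawn with `<path>`. Its stroke #ff8800 means score at S607, F2217. After flipping Y the toolpath is (93.217,70.096) → (128.622,18.662) → (58.812,68.433).

Shape 5 is a open polyline drawn with `<polyline>`. Its stroke #ff8800 means score at S607, F2217. After flipping Y the toolpath is (94.622,49.715) → (147.079,18.276) → (144.831,50.395) → (139.468,8.781) → (120.125,9.677) → (80.384,76.174).

Shape 6 is a rectangle drawn with `<polygon>`. Its stroke #ff8800 means score at S607, F2217. After flipping Y the toolpath is (76.621,61.389) → (100.765,61.389) → (100.765,48.915) → (76.621,48.915) → (76.621,61.389), returning to the start.

(Gcodetools for Inkscape — laser output)
G21
G90
G0 X40.839 Y54.282
M3 S607
G01 X105.117 Y54.282 F2217
G01 X105.117 Y24.403
G01 X40.839 Y24.403
G01 X40.839 Y54.282
G0 X63.740 Y74.818
M3 S607
G01 X124.091 Y62.771 F2217
G01 X83.483 Y16.529
G01 X63.740 Y74.818
G0 X117.573 Y43.348
M3 S718
G01 X43.109 Y35.203 F818
G01 X9.445 Y8.774
G01 X140.279 Y7.805
G01 X141.256 Y41.241
G01 X35.321 Y69.934
G01 X117.573 Y43.348
G0 X93.217 Y70.096
M3 S607
G01 X128.622 Y18.662 F2217
G01 X58.812 Y68.433
G0 X94.622 Y49.715
M3 S607
G01 X147.079 Y18.276 F2217
G01 X144.831 Y50.395
G01 X139.468 Y8.781
G01 X120.125 Y9.677
G01 X80.384 Y76.174
G0 X76.621 Y61.389
M3 S607
G01 X100.765 Y61.389 F2217
G01 X100.765 Y48.915
G01 X76.621 Y48.915
G01 X76.621 Y61.389
M5
G0 X0.000 Y0.000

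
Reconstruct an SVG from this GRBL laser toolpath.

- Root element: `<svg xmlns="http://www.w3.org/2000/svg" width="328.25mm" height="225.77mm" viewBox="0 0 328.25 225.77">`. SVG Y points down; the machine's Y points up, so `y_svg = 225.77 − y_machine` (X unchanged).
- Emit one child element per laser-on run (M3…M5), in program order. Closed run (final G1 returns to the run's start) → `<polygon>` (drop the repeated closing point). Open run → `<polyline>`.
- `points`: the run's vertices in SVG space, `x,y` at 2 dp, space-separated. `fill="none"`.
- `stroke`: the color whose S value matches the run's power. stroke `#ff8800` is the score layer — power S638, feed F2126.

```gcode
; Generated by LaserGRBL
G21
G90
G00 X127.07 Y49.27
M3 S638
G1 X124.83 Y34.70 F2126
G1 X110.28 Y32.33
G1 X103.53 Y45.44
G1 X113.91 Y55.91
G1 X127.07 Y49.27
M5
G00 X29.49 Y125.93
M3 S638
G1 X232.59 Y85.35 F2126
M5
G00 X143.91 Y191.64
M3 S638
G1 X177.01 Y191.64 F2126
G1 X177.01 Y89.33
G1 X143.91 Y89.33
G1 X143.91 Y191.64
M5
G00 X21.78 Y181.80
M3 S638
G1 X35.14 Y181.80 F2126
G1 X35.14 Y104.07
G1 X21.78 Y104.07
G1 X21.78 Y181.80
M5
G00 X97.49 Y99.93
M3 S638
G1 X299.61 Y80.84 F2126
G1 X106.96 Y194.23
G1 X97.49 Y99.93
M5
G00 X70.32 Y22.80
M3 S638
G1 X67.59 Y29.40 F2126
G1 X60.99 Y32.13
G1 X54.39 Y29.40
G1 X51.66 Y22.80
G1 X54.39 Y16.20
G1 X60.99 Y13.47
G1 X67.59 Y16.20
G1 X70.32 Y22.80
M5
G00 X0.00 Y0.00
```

y_svg = 225.77 − y_m. Every run uses S638, so all elements get stroke `#ff8800` (score).

[1] closed run; points: 127.07,176.50 124.83,191.07 110.28,193.44 103.53,180.33 113.91,169.86

[2] open run; points: 29.49,99.84 232.59,140.42

[3] closed run; points: 143.91,34.13 177.01,34.13 177.01,136.44 143.91,136.44

[4] closed run; points: 21.78,43.97 35.14,43.97 35.14,121.70 21.78,121.70

[5] closed run; points: 97.49,125.84 299.61,144.93 106.96,31.54

[6] closed run; points: 70.32,202.97 67.59,196.37 60.99,193.64 54.39,196.37 51.66,202.97 54.39,209.57 60.99,212.30 67.59,209.57

<svg xmlns="http://www.w3.org/2000/svg" width="328.25mm" height="225.77mm" viewBox="0 0 328.25 225.77">
  <polygon points="127.07,176.50 124.83,191.07 110.28,193.44 103.53,180.33 113.91,169.86" fill="none" stroke="#ff8800"/>
  <polyline points="29.49,99.84 232.59,140.42" fill="none" stroke="#ff8800"/>
  <polygon points="143.91,34.13 177.01,34.13 177.01,136.44 143.91,136.44" fill="none" stroke="#ff8800"/>
  <polygon points="21.78,43.97 35.14,43.97 35.14,121.70 21.78,121.70" fill="none" stroke="#ff8800"/>
  <polygon points="97.49,125.84 299.61,144.93 106.96,31.54" fill="none" stroke="#ff8800"/>
  <polygon points="70.32,202.97 67.59,196.37 60.99,193.64 54.39,196.37 51.66,202.97 54.39,209.57 60.99,212.30 67.59,209.57" fill="none" stroke="#ff8800"/>
</svg>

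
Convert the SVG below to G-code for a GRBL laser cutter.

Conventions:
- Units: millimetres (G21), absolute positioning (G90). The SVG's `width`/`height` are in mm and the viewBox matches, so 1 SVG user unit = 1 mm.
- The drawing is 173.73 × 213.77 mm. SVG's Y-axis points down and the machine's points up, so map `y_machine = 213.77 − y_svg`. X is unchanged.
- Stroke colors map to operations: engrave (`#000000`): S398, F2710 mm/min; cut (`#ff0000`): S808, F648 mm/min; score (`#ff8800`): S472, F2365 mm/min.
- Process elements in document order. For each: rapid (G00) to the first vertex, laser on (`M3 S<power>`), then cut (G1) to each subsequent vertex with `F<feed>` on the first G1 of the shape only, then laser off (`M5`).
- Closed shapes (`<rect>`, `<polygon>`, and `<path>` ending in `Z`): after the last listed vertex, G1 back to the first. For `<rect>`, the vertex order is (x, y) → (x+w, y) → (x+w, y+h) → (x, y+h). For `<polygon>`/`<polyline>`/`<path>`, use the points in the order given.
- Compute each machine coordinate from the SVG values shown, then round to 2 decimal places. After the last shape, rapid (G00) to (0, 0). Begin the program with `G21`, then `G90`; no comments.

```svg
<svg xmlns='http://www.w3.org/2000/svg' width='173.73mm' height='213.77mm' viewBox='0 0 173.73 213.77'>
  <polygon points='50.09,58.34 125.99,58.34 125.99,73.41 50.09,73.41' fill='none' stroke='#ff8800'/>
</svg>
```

G21
G90
G00 X50.09 Y155.43
M3 S472
G1 X125.99 Y155.43 F2365
G1 X125.99 Y140.36
G1 X50.09 Y140.36
G1 X50.09 Y155.43
M5
G00 X0.00 Y0.00

viewBox `0 0 173.73 213.77` with mm width/height → 1 unit = 1 mm. Flip: y_m = 213.77 − y_svg.

**Shape 1** — `<polygon>` rectangle, stroke `#ff8800` → score (S472, F2365). Machine vertices: (50.09,155.43) → (125.99,155.43) → (125.99,140.36) → (50.09,140.36) → (50.09,155.43). Closed: final G1 returns to the first vertex.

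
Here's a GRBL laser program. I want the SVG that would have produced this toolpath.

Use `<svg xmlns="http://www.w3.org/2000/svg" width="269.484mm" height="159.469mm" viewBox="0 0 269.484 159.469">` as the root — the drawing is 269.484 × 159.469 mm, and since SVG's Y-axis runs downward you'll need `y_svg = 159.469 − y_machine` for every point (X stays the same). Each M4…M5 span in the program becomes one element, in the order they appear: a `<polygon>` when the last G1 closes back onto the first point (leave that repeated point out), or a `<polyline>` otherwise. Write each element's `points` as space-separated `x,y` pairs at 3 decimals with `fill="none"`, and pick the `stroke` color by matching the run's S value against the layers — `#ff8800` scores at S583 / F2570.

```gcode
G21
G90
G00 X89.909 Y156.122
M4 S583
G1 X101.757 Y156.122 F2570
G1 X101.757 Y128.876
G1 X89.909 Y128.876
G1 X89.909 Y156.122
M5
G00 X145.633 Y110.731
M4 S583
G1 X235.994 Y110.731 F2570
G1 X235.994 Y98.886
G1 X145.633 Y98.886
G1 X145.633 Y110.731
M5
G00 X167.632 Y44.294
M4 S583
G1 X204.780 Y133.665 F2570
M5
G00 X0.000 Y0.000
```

y_svg = 159.469 − y_m. Every run uses S583, so all elements get stroke `#ff8800` (score).

[1] closed run; points: 89.909,3.347 101.757,3.347 101.757,30.593 89.909,30.593

[2] closed run; points: 145.633,48.738 235.994,48.738 235.994,60.583 145.633,60.583

[3] open run; points: 167.632,115.175 204.780,25.804

<svg xmlns="http://www.w3.org/2000/svg" width="269.484mm" height="159.469mm" viewBox="0 0 269.484 159.469">
  <polygon points="89.909,3.347 101.757,3.347 101.757,30.593 89.909,30.593" fill="none" stroke="#ff8800"/>
  <polygon points="145.633,48.738 235.994,48.738 235.994,60.583 145.633,60.583" fill="none" stroke="#ff8800"/>
  <polyline points="167.632,115.175 204.780,25.804" fill="none" stroke="#ff8800"/>
</svg>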